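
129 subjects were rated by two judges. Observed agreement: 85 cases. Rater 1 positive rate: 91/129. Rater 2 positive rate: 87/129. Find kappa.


P_o = 85/129 = 0.658915
P_e = (91*87 + 38*42) / 16641 = 0.57166
kappa = (P_o - P_e) / (1 - P_e)
kappa = (0.658915 - 0.57166) / (1 - 0.57166)
kappa = 0.2037

0.2037


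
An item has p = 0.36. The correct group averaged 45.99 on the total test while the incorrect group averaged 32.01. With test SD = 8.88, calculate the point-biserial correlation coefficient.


q = 1 - p = 0.64
rpb = ((M1 - M0) / SD) * sqrt(p * q)
rpb = ((45.99 - 32.01) / 8.88) * sqrt(0.36 * 0.64)
rpb = 0.7557

0.7557


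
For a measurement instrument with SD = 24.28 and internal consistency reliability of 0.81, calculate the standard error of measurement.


SEM = SD * sqrt(1 - rxx)
SEM = 24.28 * sqrt(1 - 0.81)
SEM = 24.28 * sqrt(0.19) = 24.28 * 0.43589
SEM = 10.5834

10.5834


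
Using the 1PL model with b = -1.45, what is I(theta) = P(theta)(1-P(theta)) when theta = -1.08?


P = 1/(1+exp(-(-1.08--1.45))) = 0.5915
I = P*(1-P) = 0.5915 * 0.4085
I = 0.2416

0.2416


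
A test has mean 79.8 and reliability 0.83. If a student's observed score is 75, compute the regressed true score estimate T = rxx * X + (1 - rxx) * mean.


T_est = rxx * X + (1 - rxx) * mean
T_est = 0.83 * 75 + 0.17 * 79.8
T_est = 62.25 + 13.566
T_est = 75.816

75.816


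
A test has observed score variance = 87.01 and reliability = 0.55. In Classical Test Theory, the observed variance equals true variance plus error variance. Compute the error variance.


var_true = rxx * var_obs = 0.55 * 87.01 = 47.8555
var_error = var_obs - var_true
var_error = 87.01 - 47.8555
var_error = 39.1545

39.1545


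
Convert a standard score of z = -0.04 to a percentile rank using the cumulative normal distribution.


CDF(z) = 0.5 * (1 + erf(z/sqrt(2)))
erf(-0.0283) = -0.0319
CDF = 0.484
Percentile rank = 0.484 * 100 = 48.4

48.4


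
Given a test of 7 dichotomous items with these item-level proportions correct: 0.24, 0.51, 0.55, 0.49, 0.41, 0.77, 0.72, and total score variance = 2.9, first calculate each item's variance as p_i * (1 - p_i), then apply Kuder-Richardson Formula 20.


For each item, compute p_i * q_i:
  Item 1: 0.24 * 0.76 = 0.1824
  Item 2: 0.51 * 0.49 = 0.2499
  Item 3: 0.55 * 0.45 = 0.2475
  Item 4: 0.49 * 0.51 = 0.2499
  Item 5: 0.41 * 0.59 = 0.2419
  Item 6: 0.77 * 0.23 = 0.1771
  Item 7: 0.72 * 0.28 = 0.2016
Sum(p_i * q_i) = 0.1824 + 0.2499 + 0.2475 + 0.2499 + 0.2419 + 0.1771 + 0.2016 = 1.5503
KR-20 = (k/(k-1)) * (1 - Sum(p_i*q_i) / Var_total)
= (7/6) * (1 - 1.5503/2.9)
= 1.1667 * 0.4654
KR-20 = 0.543

0.543


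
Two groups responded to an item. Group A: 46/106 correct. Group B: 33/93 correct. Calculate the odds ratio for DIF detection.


Odds_A = 46/60 = 0.7667
Odds_B = 33/60 = 0.55
OR = Odds_A / Odds_B = 0.7667 / 0.55
Exactly, OR = (46 * 60) / (60 * 33) = 2760 / 1980
OR = 1.3939

1.3939


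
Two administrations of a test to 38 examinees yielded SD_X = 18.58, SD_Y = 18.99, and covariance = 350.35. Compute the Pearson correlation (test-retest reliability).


r = cov(X,Y) / (SD_X * SD_Y)
r = 350.35 / (18.58 * 18.99)
r = 350.35 / 352.8342
r = 0.993

0.993


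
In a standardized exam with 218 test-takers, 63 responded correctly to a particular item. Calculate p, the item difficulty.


Item difficulty p = number correct / total examinees
p = 63 / 218
p = 0.289

0.289


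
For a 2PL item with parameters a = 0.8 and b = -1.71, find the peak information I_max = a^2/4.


For 2PL, max info at theta = b = -1.71
I_max = a^2 / 4 = 0.8^2 / 4
= 0.64 / 4
I_max = 0.16

0.16


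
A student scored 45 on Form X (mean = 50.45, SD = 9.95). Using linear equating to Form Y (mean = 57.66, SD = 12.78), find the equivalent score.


slope = SD_Y / SD_X = 12.78 / 9.95 ~ 1.2844
intercept = mean_Y - slope * mean_X = 57.66 - (12.78 / 9.95) * 50.45 ~ -7.1391
Y = slope * X + intercept. To avoid rounding drift from the rounded slope/intercept, evaluate the equivalent form Y = mean_Y + SD_Y * (X - mean_X) / SD_X at full precision:
Y = 57.66 + 12.78 * (45 - 50.45) / 9.95
Y = 57.66 - 12.78 * 5.45 / 9.95
Y = 57.66 - 69.651 / 9.95
Y = 57.66 - 7.0001
Y = 50.6599

50.6599


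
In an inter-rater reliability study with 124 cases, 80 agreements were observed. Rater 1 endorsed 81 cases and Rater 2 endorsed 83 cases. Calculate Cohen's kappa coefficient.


P_o = 80/124 = 0.645161
P_e = (81*83 + 43*41) / 15376 = 0.551899
kappa = (P_o - P_e) / (1 - P_e)
kappa = (0.645161 - 0.551899) / (1 - 0.551899)
kappa = 0.2081

0.2081


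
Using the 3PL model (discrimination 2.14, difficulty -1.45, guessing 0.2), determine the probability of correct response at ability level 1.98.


logit = 2.14*(1.98 - -1.45) = 7.3402
P* = 1/(1 + exp(-7.3402)) = 0.9994
P = 0.2 + (1 - 0.2) * 0.9994
P = 0.9995

0.9995


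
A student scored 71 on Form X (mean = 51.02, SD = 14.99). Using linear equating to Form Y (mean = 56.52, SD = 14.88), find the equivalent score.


slope = SD_Y / SD_X = 14.88 / 14.99 ~ 0.9927
intercept = mean_Y - slope * mean_X = 56.52 - (14.88 / 14.99) * 51.02 ~ 5.8744
Y = slope * X + intercept. To avoid rounding drift from the rounded slope/intercept, evaluate the equivalent form Y = mean_Y + SD_Y * (X - mean_X) / SD_X at full precision:
Y = 56.52 + 14.88 * (71 - 51.02) / 14.99
Y = 56.52 + 14.88 * 19.98 / 14.99
Y = 56.52 + 297.3024 / 14.99
Y = 56.52 + 19.8334
Y = 76.3534

76.3534


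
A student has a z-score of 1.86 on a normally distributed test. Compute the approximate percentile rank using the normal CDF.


CDF(z) = 0.5 * (1 + erf(z/sqrt(2)))
erf(1.3152) = 0.9371
CDF = 0.9686
Percentile rank = 0.9686 * 100 = 96.86

96.86


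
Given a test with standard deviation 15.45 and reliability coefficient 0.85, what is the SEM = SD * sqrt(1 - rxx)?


SEM = SD * sqrt(1 - rxx)
SEM = 15.45 * sqrt(1 - 0.85)
SEM = 15.45 * sqrt(0.15) = 15.45 * 0.387298
SEM = 5.9838

5.9838


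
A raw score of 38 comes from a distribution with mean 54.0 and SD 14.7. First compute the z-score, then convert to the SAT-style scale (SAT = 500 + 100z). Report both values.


z = (X - mean) / SD = (38 - 54.0) / 14.7
z = -16.0 / 14.7
z = -1.0884
SAT-scale = SAT = 500 + 100z
Carry z at full precision (z = -16.0 / 14.7) into the conversion:
SAT-scale = 500 + 100 * (-16.0 / 14.7) = 500 + -1600 / 14.7
SAT-scale = 500 + -108.8435
SAT-scale = 391.1565

391.1565


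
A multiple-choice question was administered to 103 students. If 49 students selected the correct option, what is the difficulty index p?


Item difficulty p = number correct / total examinees
p = 49 / 103
p = 0.4757

0.4757


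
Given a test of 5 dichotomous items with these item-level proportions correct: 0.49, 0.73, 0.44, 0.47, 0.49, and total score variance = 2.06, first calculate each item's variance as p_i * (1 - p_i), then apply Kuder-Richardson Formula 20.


For each item, compute p_i * q_i:
  Item 1: 0.49 * 0.51 = 0.2499
  Item 2: 0.73 * 0.27 = 0.1971
  Item 3: 0.44 * 0.56 = 0.2464
  Item 4: 0.47 * 0.53 = 0.2491
  Item 5: 0.49 * 0.51 = 0.2499
Sum(p_i * q_i) = 0.2499 + 0.1971 + 0.2464 + 0.2491 + 0.2499 = 1.1924
KR-20 = (k/(k-1)) * (1 - Sum(p_i*q_i) / Var_total)
= (5/4) * (1 - 1.1924/2.06)
= 1.25 * 0.4212
KR-20 = 0.5265

0.5265


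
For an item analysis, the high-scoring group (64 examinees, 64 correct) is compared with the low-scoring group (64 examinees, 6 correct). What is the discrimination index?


p_upper = 64/64 = 1.0
p_lower = 6/64 = 0.0938
D = 1.0 - 0.0938 = 0.9062

0.9062


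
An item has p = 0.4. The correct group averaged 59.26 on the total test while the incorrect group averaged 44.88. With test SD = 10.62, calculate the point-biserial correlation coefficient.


q = 1 - p = 0.6
rpb = ((M1 - M0) / SD) * sqrt(p * q)
rpb = ((59.26 - 44.88) / 10.62) * sqrt(0.4 * 0.6)
rpb = 0.6633

0.6633


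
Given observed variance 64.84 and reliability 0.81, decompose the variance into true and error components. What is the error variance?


var_true = rxx * var_obs = 0.81 * 64.84 = 52.5204
var_error = var_obs - var_true
var_error = 64.84 - 52.5204
var_error = 12.3196

12.3196


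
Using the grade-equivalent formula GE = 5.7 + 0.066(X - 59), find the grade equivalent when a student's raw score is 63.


raw - median = 63 - 59 = 4
slope * diff = 0.066 * 4 = 0.264
GE = 5.7 + 0.264
GE = 5.964

5.964


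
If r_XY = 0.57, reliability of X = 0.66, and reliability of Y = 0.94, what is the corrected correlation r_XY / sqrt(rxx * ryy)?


r_corrected = rxy / sqrt(rxx * ryy)
= 0.57 / sqrt(0.66 * 0.94)
= 0.57 / sqrt(0.6204)
= 0.57 / 0.787655
r_corrected = 0.7237

0.7237


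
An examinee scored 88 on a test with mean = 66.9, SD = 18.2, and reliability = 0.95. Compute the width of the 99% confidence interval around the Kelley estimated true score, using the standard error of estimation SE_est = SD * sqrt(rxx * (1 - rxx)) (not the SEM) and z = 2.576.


True score estimate = 0.95*88 + 0.05*66.9 = 86.945
SE_est = SD * sqrt(rxx * (1 - rxx)) = 18.2 * sqrt(0.95 * 0.05) = 18.2 * sqrt(0.0475) = 3.966598
CI = T_est +/- z * SE_est, so width = 2 * z * SE_est = 2 * 2.576 * 3.966598
Width = 20.4359

20.4359


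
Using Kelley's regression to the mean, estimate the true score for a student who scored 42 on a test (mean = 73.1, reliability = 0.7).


T_est = rxx * X + (1 - rxx) * mean
T_est = 0.7 * 42 + 0.3 * 73.1
T_est = 29.4 + 21.93
T_est = 51.33

51.33


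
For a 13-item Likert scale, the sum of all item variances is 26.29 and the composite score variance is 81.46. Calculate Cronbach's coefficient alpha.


alpha = (k/(k-1)) * (1 - sum(si^2)/s_total^2)
= (13/12) * (1 - 26.29/81.46)
alpha = 0.7337

0.7337


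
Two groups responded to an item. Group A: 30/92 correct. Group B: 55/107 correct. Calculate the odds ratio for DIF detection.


Odds_A = 30/62 = 0.4839
Odds_B = 55/52 = 1.0577
OR = Odds_A / Odds_B = 0.4839 / 1.0577
Exactly, OR = (30 * 52) / (62 * 55) = 1560 / 3410
OR = 0.4575

0.4575


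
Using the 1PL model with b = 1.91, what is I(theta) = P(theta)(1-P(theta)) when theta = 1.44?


P = 1/(1+exp(-(1.44-1.91))) = 0.3846
I = P*(1-P) = 0.3846 * 0.6154
I = 0.2367

0.2367


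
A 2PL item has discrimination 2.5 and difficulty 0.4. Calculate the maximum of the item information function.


For 2PL, max info at theta = b = 0.4
I_max = a^2 / 4 = 2.5^2 / 4
= 6.25 / 4
I_max = 1.5625

1.5625


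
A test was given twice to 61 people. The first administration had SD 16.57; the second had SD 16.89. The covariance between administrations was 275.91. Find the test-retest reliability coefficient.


r = cov(X,Y) / (SD_X * SD_Y)
r = 275.91 / (16.57 * 16.89)
r = 275.91 / 279.8673
r = 0.9859

0.9859


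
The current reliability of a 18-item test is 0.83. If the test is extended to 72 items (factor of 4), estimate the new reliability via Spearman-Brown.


r_new = (n * rxx) / (1 + (n-1) * rxx)
r_new = (4 * 0.83) / (1 + 3 * 0.83)
r_new = 3.32 / 3.49
r_new = 0.9513

0.9513


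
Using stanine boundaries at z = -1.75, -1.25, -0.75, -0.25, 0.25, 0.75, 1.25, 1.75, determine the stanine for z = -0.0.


Stanine boundaries: [-1.75, -1.25, -0.75, -0.25, 0.25, 0.75, 1.25, 1.75]
z = -0.0
Check each boundary:
  z >= -1.75 -> could be stanine 2
  z >= -1.25 -> could be stanine 3
  z >= -0.75 -> could be stanine 4
  z >= -0.25 -> could be stanine 5
  z < 0.25
  z < 0.75
  z < 1.25
  z < 1.75
Highest qualifying boundary gives stanine = 5

5


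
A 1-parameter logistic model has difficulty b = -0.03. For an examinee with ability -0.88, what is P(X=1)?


theta - b = -0.88 - -0.03 = -0.85
exp(-(theta - b)) = exp(0.85) = 2.3396
P = 1 / (1 + 2.3396)
P = 0.2994

0.2994


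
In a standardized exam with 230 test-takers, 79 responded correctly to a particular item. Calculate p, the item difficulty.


Item difficulty p = number correct / total examinees
p = 79 / 230
p = 0.3435

0.3435


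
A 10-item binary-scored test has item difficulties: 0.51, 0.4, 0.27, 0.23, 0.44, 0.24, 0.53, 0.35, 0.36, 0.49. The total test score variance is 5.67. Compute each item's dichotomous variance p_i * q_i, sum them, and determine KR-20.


For each item, compute p_i * q_i:
  Item 1: 0.51 * 0.49 = 0.2499
  Item 2: 0.4 * 0.6 = 0.24
  Item 3: 0.27 * 0.73 = 0.1971
  Item 4: 0.23 * 0.77 = 0.1771
  Item 5: 0.44 * 0.56 = 0.2464
  Item 6: 0.24 * 0.76 = 0.1824
  Item 7: 0.53 * 0.47 = 0.2491
  Item 8: 0.35 * 0.65 = 0.2275
  Item 9: 0.36 * 0.64 = 0.2304
  Item 10: 0.49 * 0.51 = 0.2499
Sum(p_i * q_i) = 0.2499 + 0.24 + 0.1971 + 0.1771 + 0.2464 + 0.1824 + 0.2491 + 0.2275 + 0.2304 + 0.2499 = 2.2498
KR-20 = (k/(k-1)) * (1 - Sum(p_i*q_i) / Var_total)
= (10/9) * (1 - 2.2498/5.67)
= 1.1111 * 0.6032
KR-20 = 0.6702

0.6702


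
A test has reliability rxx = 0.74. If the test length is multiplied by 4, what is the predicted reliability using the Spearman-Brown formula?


r_new = (n * rxx) / (1 + (n-1) * rxx)
r_new = (4 * 0.74) / (1 + 3 * 0.74)
r_new = 2.96 / 3.22
r_new = 0.9193

0.9193


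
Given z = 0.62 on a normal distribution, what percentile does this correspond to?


CDF(z) = 0.5 * (1 + erf(z/sqrt(2)))
erf(0.4384) = 0.4647
CDF = 0.7324
Percentile rank = 0.7324 * 100 = 73.24

73.24


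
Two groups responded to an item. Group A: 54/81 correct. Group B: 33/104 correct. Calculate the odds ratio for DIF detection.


Odds_A = 54/27 = 2.0
Odds_B = 33/71 = 0.4648
OR = Odds_A / Odds_B = 2.0 / 0.4648
Exactly, OR = (54 * 71) / (27 * 33) = 3834 / 891
OR = 4.303

4.303


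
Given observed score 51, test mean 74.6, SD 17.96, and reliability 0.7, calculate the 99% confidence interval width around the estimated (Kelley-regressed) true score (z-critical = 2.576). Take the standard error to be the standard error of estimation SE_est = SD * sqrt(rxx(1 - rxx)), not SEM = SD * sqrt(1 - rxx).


True score estimate = 0.7*51 + 0.3*74.6 = 58.08
SE_est = SD * sqrt(rxx * (1 - rxx)) = 17.96 * sqrt(0.7 * 0.3) = 17.96 * sqrt(0.21) = 8.230306
CI = T_est +/- z * SE_est, so width = 2 * z * SE_est = 2 * 2.576 * 8.230306
Width = 42.4025

42.4025


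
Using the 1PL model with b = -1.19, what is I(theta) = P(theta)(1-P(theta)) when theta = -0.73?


P = 1/(1+exp(-(-0.73--1.19))) = 0.613
I = P*(1-P) = 0.613 * 0.387
I = 0.2372

0.2372


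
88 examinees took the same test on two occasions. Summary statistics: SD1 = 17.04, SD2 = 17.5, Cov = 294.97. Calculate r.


r = cov(X,Y) / (SD_X * SD_Y)
r = 294.97 / (17.04 * 17.5)
r = 294.97 / 298.2
r = 0.9892

0.9892


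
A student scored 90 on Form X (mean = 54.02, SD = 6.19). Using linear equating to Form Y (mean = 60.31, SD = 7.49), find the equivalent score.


slope = SD_Y / SD_X = 7.49 / 6.19 ~ 1.21
intercept = mean_Y - slope * mean_X = 60.31 - (7.49 / 6.19) * 54.02 ~ -5.0551
Y = slope * X + intercept. To avoid rounding drift from the rounded slope/intercept, evaluate the equivalent form Y = mean_Y + SD_Y * (X - mean_X) / SD_X at full precision:
Y = 60.31 + 7.49 * (90 - 54.02) / 6.19
Y = 60.31 + 7.49 * 35.98 / 6.19
Y = 60.31 + 269.4902 / 6.19
Y = 60.31 + 43.5364
Y = 103.8464

103.8464


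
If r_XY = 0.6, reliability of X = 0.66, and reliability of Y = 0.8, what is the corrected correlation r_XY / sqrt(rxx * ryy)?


r_corrected = rxy / sqrt(rxx * ryy)
= 0.6 / sqrt(0.66 * 0.8)
= 0.6 / sqrt(0.528)
= 0.6 / 0.726636
r_corrected = 0.8257

0.8257


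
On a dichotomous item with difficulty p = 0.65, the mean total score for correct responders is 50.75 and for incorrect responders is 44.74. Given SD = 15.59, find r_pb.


q = 1 - p = 0.35
rpb = ((M1 - M0) / SD) * sqrt(p * q)
rpb = ((50.75 - 44.74) / 15.59) * sqrt(0.65 * 0.35)
rpb = 0.1839

0.1839


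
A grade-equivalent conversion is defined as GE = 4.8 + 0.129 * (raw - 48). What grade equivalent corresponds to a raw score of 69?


raw - median = 69 - 48 = 21
slope * diff = 0.129 * 21 = 2.709
GE = 4.8 + 2.709
GE = 7.509

7.509


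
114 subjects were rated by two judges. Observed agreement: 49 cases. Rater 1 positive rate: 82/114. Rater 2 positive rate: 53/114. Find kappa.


P_o = 49/114 = 0.429825
P_e = (82*53 + 32*61) / 12996 = 0.484611
kappa = (P_o - P_e) / (1 - P_e)
kappa = (0.429825 - 0.484611) / (1 - 0.484611)
kappa = -0.1063

-0.1063


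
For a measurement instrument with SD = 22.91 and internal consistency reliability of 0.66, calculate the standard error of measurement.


SEM = SD * sqrt(1 - rxx)
SEM = 22.91 * sqrt(1 - 0.66)
SEM = 22.91 * sqrt(0.34) = 22.91 * 0.583095
SEM = 13.3587

13.3587


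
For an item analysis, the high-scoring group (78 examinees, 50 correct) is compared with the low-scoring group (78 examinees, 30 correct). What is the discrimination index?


p_upper = 50/78 = 0.641
p_lower = 30/78 = 0.3846
D = 0.641 - 0.3846 = 0.2564

0.2564


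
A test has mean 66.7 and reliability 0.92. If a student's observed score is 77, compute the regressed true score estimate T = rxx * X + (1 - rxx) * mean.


T_est = rxx * X + (1 - rxx) * mean
T_est = 0.92 * 77 + 0.08 * 66.7
T_est = 70.84 + 5.336
T_est = 76.176

76.176


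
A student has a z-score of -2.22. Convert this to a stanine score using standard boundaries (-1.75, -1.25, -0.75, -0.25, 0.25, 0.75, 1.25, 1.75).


Stanine boundaries: [-1.75, -1.25, -0.75, -0.25, 0.25, 0.75, 1.25, 1.75]
z = -2.22
Check each boundary:
  z < -1.75
  z < -1.25
  z < -0.75
  z < -0.25
  z < 0.25
  z < 0.75
  z < 1.25
  z < 1.75
Highest qualifying boundary gives stanine = 1

1


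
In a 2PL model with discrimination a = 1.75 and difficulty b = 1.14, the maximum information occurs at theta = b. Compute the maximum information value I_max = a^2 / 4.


For 2PL, max info at theta = b = 1.14
I_max = a^2 / 4 = 1.75^2 / 4
= 3.0625 / 4
I_max = 0.7656

0.7656


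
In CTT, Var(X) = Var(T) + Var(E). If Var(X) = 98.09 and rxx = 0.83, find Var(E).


var_true = rxx * var_obs = 0.83 * 98.09 = 81.4147
var_error = var_obs - var_true
var_error = 98.09 - 81.4147
var_error = 16.6753

16.6753


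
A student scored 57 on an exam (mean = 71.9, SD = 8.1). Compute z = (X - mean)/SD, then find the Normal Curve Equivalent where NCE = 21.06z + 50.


z = (X - mean) / SD = (57 - 71.9) / 8.1
z = -14.9 / 8.1
z = -1.8395
NCE = NCE = 21.06z + 50
Carry z at full precision (z = -14.9 / 8.1) into the conversion:
NCE = 21.06 * (-14.9 / 8.1) + 50 = -313.794 / 8.1 + 50
NCE = -38.74 + 50
NCE = 11.26

11.26


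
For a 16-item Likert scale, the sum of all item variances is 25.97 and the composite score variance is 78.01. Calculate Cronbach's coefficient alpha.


alpha = (k/(k-1)) * (1 - sum(si^2)/s_total^2)
= (16/15) * (1 - 25.97/78.01)
alpha = 0.7116

0.7116


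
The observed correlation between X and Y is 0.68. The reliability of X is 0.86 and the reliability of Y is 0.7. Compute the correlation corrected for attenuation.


r_corrected = rxy / sqrt(rxx * ryy)
= 0.68 / sqrt(0.86 * 0.7)
= 0.68 / sqrt(0.602)
= 0.68 / 0.775887
r_corrected = 0.8764

0.8764


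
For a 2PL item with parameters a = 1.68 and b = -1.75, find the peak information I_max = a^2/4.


For 2PL, max info at theta = b = -1.75
I_max = a^2 / 4 = 1.68^2 / 4
= 2.8224 / 4
I_max = 0.7056

0.7056


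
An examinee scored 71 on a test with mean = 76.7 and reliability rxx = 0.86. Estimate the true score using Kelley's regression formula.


T_est = rxx * X + (1 - rxx) * mean
T_est = 0.86 * 71 + 0.14 * 76.7
T_est = 61.06 + 10.738
T_est = 71.798

71.798


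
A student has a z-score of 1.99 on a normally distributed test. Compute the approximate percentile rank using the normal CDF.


CDF(z) = 0.5 * (1 + erf(z/sqrt(2)))
erf(1.4071) = 0.9534
CDF = 0.9767
Percentile rank = 0.9767 * 100 = 97.67

97.67


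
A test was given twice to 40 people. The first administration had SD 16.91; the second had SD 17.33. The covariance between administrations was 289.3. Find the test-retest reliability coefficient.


r = cov(X,Y) / (SD_X * SD_Y)
r = 289.3 / (16.91 * 17.33)
r = 289.3 / 293.0503
r = 0.9872

0.9872


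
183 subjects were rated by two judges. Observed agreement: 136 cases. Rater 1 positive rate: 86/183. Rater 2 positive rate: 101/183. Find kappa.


P_o = 136/183 = 0.743169
P_e = (86*101 + 97*82) / 33489 = 0.49688
kappa = (P_o - P_e) / (1 - P_e)
kappa = (0.743169 - 0.49688) / (1 - 0.49688)
kappa = 0.4895

0.4895


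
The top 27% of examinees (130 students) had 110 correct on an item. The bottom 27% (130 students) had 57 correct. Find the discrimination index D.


p_upper = 110/130 = 0.8462
p_lower = 57/130 = 0.4385
D = 0.8462 - 0.4385 = 0.4077

0.4077


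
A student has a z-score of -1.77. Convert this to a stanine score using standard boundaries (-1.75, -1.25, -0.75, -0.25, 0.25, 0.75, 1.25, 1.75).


Stanine boundaries: [-1.75, -1.25, -0.75, -0.25, 0.25, 0.75, 1.25, 1.75]
z = -1.77
Check each boundary:
  z < -1.75
  z < -1.25
  z < -0.75
  z < -0.25
  z < 0.25
  z < 0.75
  z < 1.25
  z < 1.75
Highest qualifying boundary gives stanine = 1

1


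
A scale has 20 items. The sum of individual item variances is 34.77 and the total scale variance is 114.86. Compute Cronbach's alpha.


alpha = (k/(k-1)) * (1 - sum(si^2)/s_total^2)
= (20/19) * (1 - 34.77/114.86)
alpha = 0.734

0.734


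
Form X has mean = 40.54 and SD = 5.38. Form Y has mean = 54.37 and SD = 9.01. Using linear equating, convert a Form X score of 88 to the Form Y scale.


slope = SD_Y / SD_X = 9.01 / 5.38 ~ 1.6747
intercept = mean_Y - slope * mean_X = 54.37 - (9.01 / 5.38) * 40.54 ~ -13.5232
Y = slope * X + intercept. To avoid rounding drift from the rounded slope/intercept, evaluate the equivalent form Y = mean_Y + SD_Y * (X - mean_X) / SD_X at full precision:
Y = 54.37 + 9.01 * (88 - 40.54) / 5.38
Y = 54.37 + 9.01 * 47.46 / 5.38
Y = 54.37 + 427.6146 / 5.38
Y = 54.37 + 79.4823
Y = 133.8523

133.8523


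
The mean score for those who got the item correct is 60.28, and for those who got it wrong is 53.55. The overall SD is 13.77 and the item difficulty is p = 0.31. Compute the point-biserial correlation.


q = 1 - p = 0.69
rpb = ((M1 - M0) / SD) * sqrt(p * q)
rpb = ((60.28 - 53.55) / 13.77) * sqrt(0.31 * 0.69)
rpb = 0.226

0.226


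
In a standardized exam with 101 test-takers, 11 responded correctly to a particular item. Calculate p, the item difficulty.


Item difficulty p = number correct / total examinees
p = 11 / 101
p = 0.1089

0.1089


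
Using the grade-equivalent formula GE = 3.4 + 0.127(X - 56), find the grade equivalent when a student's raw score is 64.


raw - median = 64 - 56 = 8
slope * diff = 0.127 * 8 = 1.016
GE = 3.4 + 1.016
GE = 4.416

4.416


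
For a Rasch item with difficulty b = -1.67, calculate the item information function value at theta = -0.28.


P = 1/(1+exp(-(-0.28--1.67))) = 0.8006
I = P*(1-P) = 0.8006 * 0.1994
I = 0.1596

0.1596


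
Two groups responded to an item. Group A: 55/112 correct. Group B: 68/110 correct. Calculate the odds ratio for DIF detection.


Odds_A = 55/57 = 0.9649
Odds_B = 68/42 = 1.619
OR = Odds_A / Odds_B = 0.9649 / 1.619
Exactly, OR = (55 * 42) / (57 * 68) = 2310 / 3876
OR = 0.596

0.596


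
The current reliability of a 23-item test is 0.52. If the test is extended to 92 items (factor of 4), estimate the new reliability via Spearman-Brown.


r_new = (n * rxx) / (1 + (n-1) * rxx)
r_new = (4 * 0.52) / (1 + 3 * 0.52)
r_new = 2.08 / 2.56
r_new = 0.8125

0.8125


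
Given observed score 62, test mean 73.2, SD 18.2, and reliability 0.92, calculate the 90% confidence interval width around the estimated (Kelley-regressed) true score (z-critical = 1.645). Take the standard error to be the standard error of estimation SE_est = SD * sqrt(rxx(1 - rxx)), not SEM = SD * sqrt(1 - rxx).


True score estimate = 0.92*62 + 0.08*73.2 = 62.896
SE_est = SD * sqrt(rxx * (1 - rxx)) = 18.2 * sqrt(0.92 * 0.08) = 18.2 * sqrt(0.0736) = 4.937536
CI = T_est +/- z * SE_est, so width = 2 * z * SE_est = 2 * 1.645 * 4.937536
Width = 16.2445

16.2445


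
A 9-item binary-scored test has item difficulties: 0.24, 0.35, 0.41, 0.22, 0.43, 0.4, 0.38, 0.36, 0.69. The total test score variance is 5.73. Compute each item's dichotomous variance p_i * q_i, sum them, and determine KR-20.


For each item, compute p_i * q_i:
  Item 1: 0.24 * 0.76 = 0.1824
  Item 2: 0.35 * 0.65 = 0.2275
  Item 3: 0.41 * 0.59 = 0.2419
  Item 4: 0.22 * 0.78 = 0.1716
  Item 5: 0.43 * 0.57 = 0.2451
  Item 6: 0.4 * 0.6 = 0.24
  Item 7: 0.38 * 0.62 = 0.2356
  Item 8: 0.36 * 0.64 = 0.2304
  Item 9: 0.69 * 0.31 = 0.2139
Sum(p_i * q_i) = 0.1824 + 0.2275 + 0.2419 + 0.1716 + 0.2451 + 0.24 + 0.2356 + 0.2304 + 0.2139 = 1.9884
KR-20 = (k/(k-1)) * (1 - Sum(p_i*q_i) / Var_total)
= (9/8) * (1 - 1.9884/5.73)
= 1.125 * 0.653
KR-20 = 0.7346

0.7346


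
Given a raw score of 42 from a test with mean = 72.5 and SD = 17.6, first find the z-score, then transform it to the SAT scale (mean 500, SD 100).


z = (X - mean) / SD = (42 - 72.5) / 17.6
z = -30.5 / 17.6
z = -1.733
SAT-scale = SAT = 500 + 100z
Carry z at full precision (z = -30.5 / 17.6) into the conversion:
SAT-scale = 500 + 100 * (-30.5 / 17.6) = 500 + -3050 / 17.6
SAT-scale = 500 + -173.2955
SAT-scale = 326.7045

326.7045


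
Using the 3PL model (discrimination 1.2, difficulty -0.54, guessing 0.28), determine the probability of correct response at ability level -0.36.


logit = 1.2*(-0.36 - -0.54) = 0.216
P* = 1/(1 + exp(-0.216)) = 0.5538
P = 0.28 + (1 - 0.28) * 0.5538
P = 0.6787

0.6787


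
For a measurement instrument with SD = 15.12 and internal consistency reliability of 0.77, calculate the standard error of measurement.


SEM = SD * sqrt(1 - rxx)
SEM = 15.12 * sqrt(1 - 0.77)
SEM = 15.12 * sqrt(0.23) = 15.12 * 0.479583
SEM = 7.2513

7.2513


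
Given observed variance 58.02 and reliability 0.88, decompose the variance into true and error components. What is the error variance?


var_true = rxx * var_obs = 0.88 * 58.02 = 51.0576
var_error = var_obs - var_true
var_error = 58.02 - 51.0576
var_error = 6.9624

6.9624


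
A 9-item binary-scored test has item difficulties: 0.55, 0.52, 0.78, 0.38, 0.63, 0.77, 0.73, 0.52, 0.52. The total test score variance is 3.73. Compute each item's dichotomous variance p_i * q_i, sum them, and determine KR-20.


For each item, compute p_i * q_i:
  Item 1: 0.55 * 0.45 = 0.2475
  Item 2: 0.52 * 0.48 = 0.2496
  Item 3: 0.78 * 0.22 = 0.1716
  Item 4: 0.38 * 0.62 = 0.2356
  Item 5: 0.63 * 0.37 = 0.2331
  Item 6: 0.77 * 0.23 = 0.1771
  Item 7: 0.73 * 0.27 = 0.1971
  Item 8: 0.52 * 0.48 = 0.2496
  Item 9: 0.52 * 0.48 = 0.2496
Sum(p_i * q_i) = 0.2475 + 0.2496 + 0.1716 + 0.2356 + 0.2331 + 0.1771 + 0.1971 + 0.2496 + 0.2496 = 2.0108
KR-20 = (k/(k-1)) * (1 - Sum(p_i*q_i) / Var_total)
= (9/8) * (1 - 2.0108/3.73)
= 1.125 * 0.4609
KR-20 = 0.5185

0.5185


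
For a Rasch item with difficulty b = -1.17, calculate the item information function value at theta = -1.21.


P = 1/(1+exp(-(-1.21--1.17))) = 0.49
I = P*(1-P) = 0.49 * 0.51
I = 0.2499

0.2499


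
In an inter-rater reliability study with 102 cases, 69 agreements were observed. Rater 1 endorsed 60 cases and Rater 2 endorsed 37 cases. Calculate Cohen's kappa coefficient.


P_o = 69/102 = 0.676471
P_e = (60*37 + 42*65) / 10404 = 0.475779
kappa = (P_o - P_e) / (1 - P_e)
kappa = (0.676471 - 0.475779) / (1 - 0.475779)
kappa = 0.3828

0.3828


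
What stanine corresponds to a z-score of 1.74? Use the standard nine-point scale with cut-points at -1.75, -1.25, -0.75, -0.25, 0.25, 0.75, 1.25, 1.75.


Stanine boundaries: [-1.75, -1.25, -0.75, -0.25, 0.25, 0.75, 1.25, 1.75]
z = 1.74
Check each boundary:
  z >= -1.75 -> could be stanine 2
  z >= -1.25 -> could be stanine 3
  z >= -0.75 -> could be stanine 4
  z >= -0.25 -> could be stanine 5
  z >= 0.25 -> could be stanine 6
  z >= 0.75 -> could be stanine 7
  z >= 1.25 -> could be stanine 8
  z < 1.75
Highest qualifying boundary gives stanine = 8

8


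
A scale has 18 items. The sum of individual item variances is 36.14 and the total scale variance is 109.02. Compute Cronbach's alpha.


alpha = (k/(k-1)) * (1 - sum(si^2)/s_total^2)
= (18/17) * (1 - 36.14/109.02)
alpha = 0.7078

0.7078


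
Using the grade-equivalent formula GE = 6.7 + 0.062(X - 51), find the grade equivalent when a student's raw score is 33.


raw - median = 33 - 51 = -18
slope * diff = 0.062 * -18 = -1.116
GE = 6.7 + -1.116
GE = 5.584

5.584


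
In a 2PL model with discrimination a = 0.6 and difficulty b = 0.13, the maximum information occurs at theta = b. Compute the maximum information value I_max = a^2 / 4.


For 2PL, max info at theta = b = 0.13
I_max = a^2 / 4 = 0.6^2 / 4
= 0.36 / 4
I_max = 0.09

0.09


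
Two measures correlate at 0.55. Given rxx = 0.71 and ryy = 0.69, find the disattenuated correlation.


r_corrected = rxy / sqrt(rxx * ryy)
= 0.55 / sqrt(0.71 * 0.69)
= 0.55 / sqrt(0.4899)
= 0.55 / 0.699929
r_corrected = 0.7858

0.7858


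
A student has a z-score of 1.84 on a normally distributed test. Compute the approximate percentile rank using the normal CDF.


CDF(z) = 0.5 * (1 + erf(z/sqrt(2)))
erf(1.3011) = 0.9342
CDF = 0.9671
Percentile rank = 0.9671 * 100 = 96.71

96.71


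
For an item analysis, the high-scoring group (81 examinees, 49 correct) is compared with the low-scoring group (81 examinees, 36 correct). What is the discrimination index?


p_upper = 49/81 = 0.6049
p_lower = 36/81 = 0.4444
D = 0.6049 - 0.4444 = 0.1605

0.1605


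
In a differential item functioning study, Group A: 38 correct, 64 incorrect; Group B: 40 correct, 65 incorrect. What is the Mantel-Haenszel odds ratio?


Odds_A = 38/64 = 0.5938
Odds_B = 40/65 = 0.6154
OR = Odds_A / Odds_B = 0.5938 / 0.6154
Exactly, OR = (38 * 65) / (64 * 40) = 2470 / 2560
OR = 0.9648

0.9648


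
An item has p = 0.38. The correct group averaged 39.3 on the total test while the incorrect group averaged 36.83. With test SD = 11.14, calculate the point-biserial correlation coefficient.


q = 1 - p = 0.62
rpb = ((M1 - M0) / SD) * sqrt(p * q)
rpb = ((39.3 - 36.83) / 11.14) * sqrt(0.38 * 0.62)
rpb = 0.1076

0.1076


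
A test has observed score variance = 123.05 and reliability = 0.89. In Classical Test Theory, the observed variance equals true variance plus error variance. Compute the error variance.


var_true = rxx * var_obs = 0.89 * 123.05 = 109.5145
var_error = var_obs - var_true
var_error = 123.05 - 109.5145
var_error = 13.5355

13.5355


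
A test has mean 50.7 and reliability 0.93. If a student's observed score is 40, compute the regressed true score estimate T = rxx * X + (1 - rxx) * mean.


T_est = rxx * X + (1 - rxx) * mean
T_est = 0.93 * 40 + 0.07 * 50.7
T_est = 37.2 + 3.549
T_est = 40.749

40.749


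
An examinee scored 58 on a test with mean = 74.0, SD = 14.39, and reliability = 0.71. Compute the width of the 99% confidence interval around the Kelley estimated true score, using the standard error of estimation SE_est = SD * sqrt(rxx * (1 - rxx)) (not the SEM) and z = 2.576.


True score estimate = 0.71*58 + 0.29*74.0 = 62.64
SE_est = SD * sqrt(rxx * (1 - rxx)) = 14.39 * sqrt(0.71 * 0.29) = 14.39 * sqrt(0.2059) = 6.529636
CI = T_est +/- z * SE_est, so width = 2 * z * SE_est = 2 * 2.576 * 6.529636
Width = 33.6407

33.6407


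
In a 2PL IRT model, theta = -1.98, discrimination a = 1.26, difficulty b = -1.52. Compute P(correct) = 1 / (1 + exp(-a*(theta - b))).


a*(theta - b) = 1.26 * (-1.98 - -1.52) = -0.5796
exp(--0.5796) = 1.7853
P = 1 / (1 + 1.7853)
P = 0.359

0.359


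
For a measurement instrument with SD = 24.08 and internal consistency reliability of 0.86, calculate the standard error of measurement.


SEM = SD * sqrt(1 - rxx)
SEM = 24.08 * sqrt(1 - 0.86)
SEM = 24.08 * sqrt(0.14) = 24.08 * 0.374166
SEM = 9.0099

9.0099


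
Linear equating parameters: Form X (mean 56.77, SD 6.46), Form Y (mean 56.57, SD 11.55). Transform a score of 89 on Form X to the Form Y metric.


slope = SD_Y / SD_X = 11.55 / 6.46 ~ 1.7879
intercept = mean_Y - slope * mean_X = 56.57 - (11.55 / 6.46) * 56.77 ~ -44.9305
Y = slope * X + intercept. To avoid rounding drift from the rounded slope/intercept, evaluate the equivalent form Y = mean_Y + SD_Y * (X - mean_X) / SD_X at full precision:
Y = 56.57 + 11.55 * (89 - 56.77) / 6.46
Y = 56.57 + 11.55 * 32.23 / 6.46
Y = 56.57 + 372.2565 / 6.46
Y = 56.57 + 57.6248
Y = 114.1948

114.1948


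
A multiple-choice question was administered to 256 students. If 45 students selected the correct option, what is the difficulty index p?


Item difficulty p = number correct / total examinees
p = 45 / 256
p = 0.1758

0.1758


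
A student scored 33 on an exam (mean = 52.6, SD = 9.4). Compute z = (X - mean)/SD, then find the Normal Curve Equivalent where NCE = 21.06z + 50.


z = (X - mean) / SD = (33 - 52.6) / 9.4
z = -19.6 / 9.4
z = -2.0851
NCE = NCE = 21.06z + 50
Carry z at full precision (z = -19.6 / 9.4) into the conversion:
NCE = 21.06 * (-19.6 / 9.4) + 50 = -412.776 / 9.4 + 50
NCE = -43.9123 + 50
NCE = 6.0877

6.0877


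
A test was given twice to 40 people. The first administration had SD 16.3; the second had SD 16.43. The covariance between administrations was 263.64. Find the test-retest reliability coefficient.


r = cov(X,Y) / (SD_X * SD_Y)
r = 263.64 / (16.3 * 16.43)
r = 263.64 / 267.809
r = 0.9844

0.9844


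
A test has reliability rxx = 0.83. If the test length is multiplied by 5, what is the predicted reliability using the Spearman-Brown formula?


r_new = (n * rxx) / (1 + (n-1) * rxx)
r_new = (5 * 0.83) / (1 + 4 * 0.83)
r_new = 4.15 / 4.32
r_new = 0.9606

0.9606


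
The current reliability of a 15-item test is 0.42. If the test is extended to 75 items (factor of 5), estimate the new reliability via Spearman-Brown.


r_new = (n * rxx) / (1 + (n-1) * rxx)
r_new = (5 * 0.42) / (1 + 4 * 0.42)
r_new = 2.1 / 2.68
r_new = 0.7836

0.7836


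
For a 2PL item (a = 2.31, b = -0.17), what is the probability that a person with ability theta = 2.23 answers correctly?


a*(theta - b) = 2.31 * (2.23 - -0.17) = 5.544
exp(-5.544) = 0.0039
P = 1 / (1 + 0.0039)
P = 0.9961

0.9961


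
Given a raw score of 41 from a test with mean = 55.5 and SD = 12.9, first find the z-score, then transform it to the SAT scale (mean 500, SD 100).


z = (X - mean) / SD = (41 - 55.5) / 12.9
z = -14.5 / 12.9
z = -1.124
SAT-scale = SAT = 500 + 100z
Carry z at full precision (z = -14.5 / 12.9) into the conversion:
SAT-scale = 500 + 100 * (-14.5 / 12.9) = 500 + -1450 / 12.9
SAT-scale = 500 + -112.4031
SAT-scale = 387.5969

387.5969


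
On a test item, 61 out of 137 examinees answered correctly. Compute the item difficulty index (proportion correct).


Item difficulty p = number correct / total examinees
p = 61 / 137
p = 0.4453

0.4453


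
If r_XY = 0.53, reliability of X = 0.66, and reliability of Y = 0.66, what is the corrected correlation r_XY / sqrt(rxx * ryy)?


r_corrected = rxy / sqrt(rxx * ryy)
= 0.53 / sqrt(0.66 * 0.66)
= 0.53 / sqrt(0.4356)
= 0.53 / 0.66
r_corrected = 0.803

0.803


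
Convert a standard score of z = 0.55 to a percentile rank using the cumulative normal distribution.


CDF(z) = 0.5 * (1 + erf(z/sqrt(2)))
erf(0.3889) = 0.4177
CDF = 0.7088
Percentile rank = 0.7088 * 100 = 70.88

70.88


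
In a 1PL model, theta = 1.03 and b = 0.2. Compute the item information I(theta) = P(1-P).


P = 1/(1+exp(-(1.03-0.2))) = 0.6964
I = P*(1-P) = 0.6964 * 0.3036
I = 0.2114

0.2114


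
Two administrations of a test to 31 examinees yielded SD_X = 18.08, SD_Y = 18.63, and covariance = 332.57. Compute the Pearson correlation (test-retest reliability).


r = cov(X,Y) / (SD_X * SD_Y)
r = 332.57 / (18.08 * 18.63)
r = 332.57 / 336.8304
r = 0.9874

0.9874


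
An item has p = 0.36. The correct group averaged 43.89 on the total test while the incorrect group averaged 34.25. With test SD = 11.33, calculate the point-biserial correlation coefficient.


q = 1 - p = 0.64
rpb = ((M1 - M0) / SD) * sqrt(p * q)
rpb = ((43.89 - 34.25) / 11.33) * sqrt(0.36 * 0.64)
rpb = 0.4084

0.4084


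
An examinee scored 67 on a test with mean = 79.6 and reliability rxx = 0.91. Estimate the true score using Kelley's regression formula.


T_est = rxx * X + (1 - rxx) * mean
T_est = 0.91 * 67 + 0.09 * 79.6
T_est = 60.97 + 7.164
T_est = 68.134

68.134


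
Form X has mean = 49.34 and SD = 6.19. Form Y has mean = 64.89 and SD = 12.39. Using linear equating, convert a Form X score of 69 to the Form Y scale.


slope = SD_Y / SD_X = 12.39 / 6.19 ~ 2.0016
intercept = mean_Y - slope * mean_X = 64.89 - (12.39 / 6.19) * 49.34 ~ -33.8697
Y = slope * X + intercept. To avoid rounding drift from the rounded slope/intercept, evaluate the equivalent form Y = mean_Y + SD_Y * (X - mean_X) / SD_X at full precision:
Y = 64.89 + 12.39 * (69 - 49.34) / 6.19
Y = 64.89 + 12.39 * 19.66 / 6.19
Y = 64.89 + 243.5874 / 6.19
Y = 64.89 + 39.3518
Y = 104.2418

104.2418


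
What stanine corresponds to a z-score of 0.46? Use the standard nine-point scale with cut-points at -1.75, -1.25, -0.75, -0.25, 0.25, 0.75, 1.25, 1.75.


Stanine boundaries: [-1.75, -1.25, -0.75, -0.25, 0.25, 0.75, 1.25, 1.75]
z = 0.46
Check each boundary:
  z >= -1.75 -> could be stanine 2
  z >= -1.25 -> could be stanine 3
  z >= -0.75 -> could be stanine 4
  z >= -0.25 -> could be stanine 5
  z >= 0.25 -> could be stanine 6
  z < 0.75
  z < 1.25
  z < 1.75
Highest qualifying boundary gives stanine = 6

6


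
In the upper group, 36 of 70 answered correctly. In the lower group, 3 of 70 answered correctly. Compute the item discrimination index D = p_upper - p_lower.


p_upper = 36/70 = 0.5143
p_lower = 3/70 = 0.0429
D = 0.5143 - 0.0429 = 0.4714

0.4714


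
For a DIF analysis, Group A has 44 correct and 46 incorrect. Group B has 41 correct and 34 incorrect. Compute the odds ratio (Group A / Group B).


Odds_A = 44/46 = 0.9565
Odds_B = 41/34 = 1.2059
OR = Odds_A / Odds_B = 0.9565 / 1.2059
Exactly, OR = (44 * 34) / (46 * 41) = 1496 / 1886
OR = 0.7932

0.7932


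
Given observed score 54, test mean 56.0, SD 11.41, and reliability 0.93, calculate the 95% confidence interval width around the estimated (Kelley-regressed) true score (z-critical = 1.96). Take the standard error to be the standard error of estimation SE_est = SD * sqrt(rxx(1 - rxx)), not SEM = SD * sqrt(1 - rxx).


True score estimate = 0.93*54 + 0.07*56.0 = 54.14
SE_est = SD * sqrt(rxx * (1 - rxx)) = 11.41 * sqrt(0.93 * 0.07) = 11.41 * sqrt(0.0651) = 2.911227
CI = T_est +/- z * SE_est, so width = 2 * z * SE_est = 2 * 1.96 * 2.911227
Width = 11.412

11.412


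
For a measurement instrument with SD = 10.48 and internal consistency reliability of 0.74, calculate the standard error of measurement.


SEM = SD * sqrt(1 - rxx)
SEM = 10.48 * sqrt(1 - 0.74)
SEM = 10.48 * sqrt(0.26) = 10.48 * 0.509902
SEM = 5.3438

5.3438


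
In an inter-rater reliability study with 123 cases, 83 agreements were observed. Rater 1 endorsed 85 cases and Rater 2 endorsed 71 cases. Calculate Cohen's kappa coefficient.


P_o = 83/123 = 0.674797
P_e = (85*71 + 38*52) / 15129 = 0.529513
kappa = (P_o - P_e) / (1 - P_e)
kappa = (0.674797 - 0.529513) / (1 - 0.529513)
kappa = 0.3088

0.3088


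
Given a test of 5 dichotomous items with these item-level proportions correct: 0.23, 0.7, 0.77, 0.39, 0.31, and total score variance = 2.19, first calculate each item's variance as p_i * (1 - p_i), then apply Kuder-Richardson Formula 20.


For each item, compute p_i * q_i:
  Item 1: 0.23 * 0.77 = 0.1771
  Item 2: 0.7 * 0.3 = 0.21
  Item 3: 0.77 * 0.23 = 0.1771
  Item 4: 0.39 * 0.61 = 0.2379
  Item 5: 0.31 * 0.69 = 0.2139
Sum(p_i * q_i) = 0.1771 + 0.21 + 0.1771 + 0.2379 + 0.2139 = 1.016
KR-20 = (k/(k-1)) * (1 - Sum(p_i*q_i) / Var_total)
= (5/4) * (1 - 1.016/2.19)
= 1.25 * 0.5361
KR-20 = 0.6701

0.6701


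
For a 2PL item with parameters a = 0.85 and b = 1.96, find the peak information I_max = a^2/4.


For 2PL, max info at theta = b = 1.96
I_max = a^2 / 4 = 0.85^2 / 4
= 0.7225 / 4
I_max = 0.1806

0.1806
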